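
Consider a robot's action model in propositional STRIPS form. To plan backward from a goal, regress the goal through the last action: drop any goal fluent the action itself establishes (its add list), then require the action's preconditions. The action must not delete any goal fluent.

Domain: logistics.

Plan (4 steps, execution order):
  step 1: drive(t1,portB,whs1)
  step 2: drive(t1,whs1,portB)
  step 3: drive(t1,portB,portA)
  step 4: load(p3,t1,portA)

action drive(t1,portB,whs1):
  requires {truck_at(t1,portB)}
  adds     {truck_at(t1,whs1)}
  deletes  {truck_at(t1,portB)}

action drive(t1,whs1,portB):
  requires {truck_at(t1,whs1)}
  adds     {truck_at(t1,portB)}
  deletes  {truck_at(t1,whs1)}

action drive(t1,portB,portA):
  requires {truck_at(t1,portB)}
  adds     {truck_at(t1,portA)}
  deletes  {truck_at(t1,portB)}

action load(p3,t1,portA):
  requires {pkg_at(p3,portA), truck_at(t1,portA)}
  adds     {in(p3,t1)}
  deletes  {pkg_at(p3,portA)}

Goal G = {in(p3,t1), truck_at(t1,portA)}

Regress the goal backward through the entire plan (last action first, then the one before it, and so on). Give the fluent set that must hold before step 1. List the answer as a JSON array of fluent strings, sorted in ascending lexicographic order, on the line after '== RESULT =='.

Regress step by step:
  through step 4 (load(p3,t1,portA)): drop {in(p3,t1)}, keep {truck_at(t1,portA)}, require {pkg_at(p3,portA), truck_at(t1,portA)}
    → {pkg_at(p3,portA), truck_at(t1,portA)}
  through step 3 (drive(t1,portB,portA)): drop {truck_at(t1,portA)}, keep {pkg_at(p3,portA)}, require {truck_at(t1,portB)}
    → {pkg_at(p3,portA), truck_at(t1,portB)}
  through step 2 (drive(t1,whs1,portB)): drop {truck_at(t1,portB)}, keep {pkg_at(p3,portA)}, require {truck_at(t1,whs1)}
    → {pkg_at(p3,portA), truck_at(t1,whs1)}
  through step 1 (drive(t1,portB,whs1)): drop {truck_at(t1,whs1)}, keep {pkg_at(p3,portA)}, require {truck_at(t1,portB)}
    → {pkg_at(p3,portA), truck_at(t1,portB)}

== RESULT ==
["pkg_at(p3,portA)", "truck_at(t1,portB)"]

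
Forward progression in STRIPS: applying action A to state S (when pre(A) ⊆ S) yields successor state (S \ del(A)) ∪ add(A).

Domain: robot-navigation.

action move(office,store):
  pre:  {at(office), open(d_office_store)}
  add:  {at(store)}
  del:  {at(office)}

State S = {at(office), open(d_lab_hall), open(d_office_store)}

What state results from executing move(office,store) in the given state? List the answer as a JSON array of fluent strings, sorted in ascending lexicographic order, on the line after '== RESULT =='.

Compute (S \ del) ∪ add:
  pre ⊆ S: {at(office), open(d_office_store)} ⊆ S  — applicable
  S \ del = {open(d_lab_hall), open(d_office_store)}
  ∪ add   = {at(store), open(d_lab_hall), open(d_office_store)}

== RESULT ==
["at(store)", "open(d_lab_hall)", "open(d_office_store)"]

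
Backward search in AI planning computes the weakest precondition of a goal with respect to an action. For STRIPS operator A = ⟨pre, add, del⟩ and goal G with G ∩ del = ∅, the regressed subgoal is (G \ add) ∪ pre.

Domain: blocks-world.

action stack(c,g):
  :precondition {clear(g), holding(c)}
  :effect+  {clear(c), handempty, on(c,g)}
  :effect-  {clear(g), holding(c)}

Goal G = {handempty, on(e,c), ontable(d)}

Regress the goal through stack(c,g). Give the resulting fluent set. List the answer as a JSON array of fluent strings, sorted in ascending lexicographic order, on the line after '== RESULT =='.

Regress:
  G ∩ del = {}  (empty — regression defined)
  G \ add = {handempty, on(e,c), ontable(d)} \ {clear(c), handempty, on(c,g)} = {on(e,c), ontable(d)}
  ∪ pre   = {on(e,c), ontable(d)} ∪ {clear(g), holding(c)}
          = {clear(g), holding(c), on(e,c), ontable(d)}

== RESULT ==
["clear(g)", "holding(c)", "on(e,c)", "ontable(d)"]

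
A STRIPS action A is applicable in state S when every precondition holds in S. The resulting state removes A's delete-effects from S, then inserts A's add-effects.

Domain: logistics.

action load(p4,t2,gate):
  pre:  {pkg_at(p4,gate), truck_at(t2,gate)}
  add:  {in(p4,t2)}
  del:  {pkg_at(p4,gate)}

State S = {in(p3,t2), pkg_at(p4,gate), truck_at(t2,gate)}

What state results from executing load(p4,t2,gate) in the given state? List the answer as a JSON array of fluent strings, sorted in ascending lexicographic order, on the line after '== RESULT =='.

Progress:
  pre ⊆ S: {pkg_at(p4,gate), truck_at(t2,gate)} ⊆ S  — applicable
  S \ del = {in(p3,t2), truck_at(t2,gate)}
  ∪ add   = {in(p3,t2), in(p4,t2), truck_at(t2,gate)}

== RESULT ==
["in(p3,t2)", "in(p4,t2)", "truck_at(t2,gate)"]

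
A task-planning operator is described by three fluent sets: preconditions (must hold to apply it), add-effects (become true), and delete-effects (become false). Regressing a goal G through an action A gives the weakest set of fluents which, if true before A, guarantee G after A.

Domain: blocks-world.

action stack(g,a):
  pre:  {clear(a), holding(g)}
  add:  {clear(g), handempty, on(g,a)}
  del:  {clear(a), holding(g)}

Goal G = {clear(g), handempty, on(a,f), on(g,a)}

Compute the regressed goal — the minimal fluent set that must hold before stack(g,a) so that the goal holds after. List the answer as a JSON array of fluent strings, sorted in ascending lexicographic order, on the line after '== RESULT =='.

Regress:
  G ∩ del = {}  (empty — regression defined)
  G \ add = {clear(g), handempty, on(a,f), on(g,a)} \ {clear(g), handempty, on(g,a)} = {on(a,f)}
  ∪ pre   = {on(a,f)} ∪ {clear(a), holding(g)}
          = {clear(a), holding(g), on(a,f)}

== RESULT ==
["clear(a)", "holding(g)", "on(a,f)"]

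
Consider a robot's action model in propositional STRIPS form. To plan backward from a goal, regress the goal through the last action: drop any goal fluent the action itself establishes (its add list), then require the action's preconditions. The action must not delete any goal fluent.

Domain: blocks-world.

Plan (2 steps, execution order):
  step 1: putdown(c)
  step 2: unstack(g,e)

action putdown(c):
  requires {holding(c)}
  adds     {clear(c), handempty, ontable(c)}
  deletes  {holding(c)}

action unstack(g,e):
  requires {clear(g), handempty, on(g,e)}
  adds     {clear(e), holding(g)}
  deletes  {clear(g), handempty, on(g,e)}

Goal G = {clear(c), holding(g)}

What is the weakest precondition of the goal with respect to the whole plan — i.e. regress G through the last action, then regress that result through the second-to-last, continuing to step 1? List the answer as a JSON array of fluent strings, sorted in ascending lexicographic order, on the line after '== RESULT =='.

Work backward from the goal:
  through step 2 (unstack(g,e)): drop {holding(g)}, keep {clear(c)}, require {clear(g), handempty, on(g,e)}
    → {clear(c), clear(g), handempty, on(g,e)}
  through step 1 (putdown(c)): drop {clear(c), handempty}, keep {clear(g), on(g,e)}, require {holding(c)}
    → {clear(g), holding(c), on(g,e)}

== RESULT ==
["clear(g)", "holding(c)", "on(g,e)"]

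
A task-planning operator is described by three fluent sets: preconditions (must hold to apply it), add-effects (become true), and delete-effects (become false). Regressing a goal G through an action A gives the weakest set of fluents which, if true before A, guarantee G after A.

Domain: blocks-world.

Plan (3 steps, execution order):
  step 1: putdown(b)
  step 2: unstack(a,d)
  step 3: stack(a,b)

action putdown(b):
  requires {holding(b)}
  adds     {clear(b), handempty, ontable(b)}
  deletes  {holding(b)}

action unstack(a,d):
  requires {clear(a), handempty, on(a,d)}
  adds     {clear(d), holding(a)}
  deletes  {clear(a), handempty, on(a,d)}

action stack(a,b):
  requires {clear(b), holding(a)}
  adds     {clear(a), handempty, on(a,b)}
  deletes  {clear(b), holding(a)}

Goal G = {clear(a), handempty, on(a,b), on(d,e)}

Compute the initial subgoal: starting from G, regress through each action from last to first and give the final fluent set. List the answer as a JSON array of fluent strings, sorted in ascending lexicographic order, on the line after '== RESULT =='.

Regress step by step:
  through step 3 (stack(a,b)): drop {clear(a), handempty, on(a,b)}, keep {on(d,e)}, require {clear(b), holding(a)}
    → {clear(b), holding(a), on(d,e)}
  through step 2 (unstack(a,d)): drop {holding(a)}, keep {clear(b), on(d,e)}, require {clear(a), handempty, on(a,d)}
    → {clear(a), clear(b), handempty, on(a,d), on(d,e)}
  through step 1 (putdown(b)): drop {clear(b), handempty}, keep {clear(a), on(a,d), on(d,e)}, require {holding(b)}
    → {clear(a), holding(b), on(a,d), on(d,e)}

== RESULT ==
["clear(a)", "holding(b)", "on(a,d)", "on(d,e)"]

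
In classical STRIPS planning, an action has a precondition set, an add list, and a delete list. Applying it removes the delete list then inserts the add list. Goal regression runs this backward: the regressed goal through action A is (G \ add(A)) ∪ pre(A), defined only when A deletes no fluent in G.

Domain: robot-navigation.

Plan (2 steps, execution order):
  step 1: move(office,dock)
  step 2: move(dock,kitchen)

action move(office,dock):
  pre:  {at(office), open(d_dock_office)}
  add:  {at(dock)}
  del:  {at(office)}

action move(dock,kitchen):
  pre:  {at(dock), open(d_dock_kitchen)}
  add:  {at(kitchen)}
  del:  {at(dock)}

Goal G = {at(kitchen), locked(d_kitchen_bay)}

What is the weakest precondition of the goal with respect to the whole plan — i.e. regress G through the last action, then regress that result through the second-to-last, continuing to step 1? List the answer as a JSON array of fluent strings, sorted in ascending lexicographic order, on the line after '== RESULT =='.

Work backward from the goal:
  through step 2 (move(dock,kitchen)): drop {at(kitchen)}, keep {locked(d_kitchen_bay)}, require {at(dock), open(d_dock_kitchen)}
    → {at(dock), locked(d_kitchen_bay), open(d_dock_kitchen)}
  through step 1 (move(office,dock)): drop {at(dock)}, keep {locked(d_kitchen_bay), open(d_dock_kitchen)}, require {at(office), open(d_dock_office)}
    → {at(office), locked(d_kitchen_bay), open(d_dock_kitchen), open(d_dock_office)}

== RESULT ==
["at(office)", "locked(d_kitchen_bay)", "open(d_dock_kitchen)", "open(d_dock_office)"]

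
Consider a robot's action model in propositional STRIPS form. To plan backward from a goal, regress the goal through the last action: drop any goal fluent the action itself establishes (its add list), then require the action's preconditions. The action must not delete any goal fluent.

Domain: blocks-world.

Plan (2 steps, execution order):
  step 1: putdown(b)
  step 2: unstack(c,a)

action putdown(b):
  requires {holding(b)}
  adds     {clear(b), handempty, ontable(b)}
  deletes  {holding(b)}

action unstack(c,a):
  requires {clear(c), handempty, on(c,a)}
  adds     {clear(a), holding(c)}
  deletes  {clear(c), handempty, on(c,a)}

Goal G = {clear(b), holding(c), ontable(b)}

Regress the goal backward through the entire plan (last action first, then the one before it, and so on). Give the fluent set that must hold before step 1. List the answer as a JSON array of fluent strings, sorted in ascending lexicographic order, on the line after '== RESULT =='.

Work backward from the goal:
  through step 2 (unstack(c,a)): drop {holding(c)}, keep {clear(b), ontable(b)}, require {clear(c), handempty, on(c,a)}
    → {clear(b), clear(c), handempty, on(c,a), ontable(b)}
  through step 1 (putdown(b)): drop {clear(b), handempty, ontable(b)}, keep {clear(c), on(c,a)}, require {holding(b)}
    → {clear(c), holding(b), on(c,a)}

== RESULT ==
["clear(c)", "holding(b)", "on(c,a)"]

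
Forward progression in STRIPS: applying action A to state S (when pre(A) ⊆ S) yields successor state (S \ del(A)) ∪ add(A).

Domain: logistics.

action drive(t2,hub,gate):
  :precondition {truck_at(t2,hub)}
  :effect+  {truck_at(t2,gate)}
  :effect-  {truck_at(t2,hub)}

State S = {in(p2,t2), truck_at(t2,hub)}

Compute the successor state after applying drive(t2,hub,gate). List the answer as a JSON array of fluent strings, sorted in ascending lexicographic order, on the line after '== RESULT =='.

Progress:
  pre ⊆ S: {truck_at(t2,hub)} ⊆ S  — applicable
  S \ del = {in(p2,t2)}
  ∪ add   = {in(p2,t2), truck_at(t2,gate)}

== RESULT ==
["in(p2,t2)", "truck_at(t2,gate)"]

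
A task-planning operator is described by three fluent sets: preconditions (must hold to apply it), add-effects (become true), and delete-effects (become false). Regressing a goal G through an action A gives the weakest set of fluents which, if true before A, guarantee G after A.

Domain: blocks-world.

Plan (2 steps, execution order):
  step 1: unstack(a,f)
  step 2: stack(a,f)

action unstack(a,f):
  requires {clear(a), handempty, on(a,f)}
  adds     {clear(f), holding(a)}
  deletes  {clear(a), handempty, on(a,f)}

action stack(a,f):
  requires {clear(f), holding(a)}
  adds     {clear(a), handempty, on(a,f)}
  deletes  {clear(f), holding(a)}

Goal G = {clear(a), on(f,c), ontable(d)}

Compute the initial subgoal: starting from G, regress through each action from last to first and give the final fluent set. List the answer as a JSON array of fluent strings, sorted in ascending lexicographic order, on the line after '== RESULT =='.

Regress step by step:
  through step 2 (stack(a,f)): drop {clear(a)}, keep {on(f,c), ontable(d)}, require {clear(f), holding(a)}
    → {clear(f), holding(a), on(f,c), ontable(d)}
  through step 1 (unstack(a,f)): drop {clear(f), holding(a)}, keep {on(f,c), ontable(d)}, require {clear(a), handempty, on(a,f)}
    → {clear(a), handempty, on(a,f), on(f,c), ontable(d)}

== RESULT ==
["clear(a)", "handempty", "on(a,f)", "on(f,c)", "ontable(d)"]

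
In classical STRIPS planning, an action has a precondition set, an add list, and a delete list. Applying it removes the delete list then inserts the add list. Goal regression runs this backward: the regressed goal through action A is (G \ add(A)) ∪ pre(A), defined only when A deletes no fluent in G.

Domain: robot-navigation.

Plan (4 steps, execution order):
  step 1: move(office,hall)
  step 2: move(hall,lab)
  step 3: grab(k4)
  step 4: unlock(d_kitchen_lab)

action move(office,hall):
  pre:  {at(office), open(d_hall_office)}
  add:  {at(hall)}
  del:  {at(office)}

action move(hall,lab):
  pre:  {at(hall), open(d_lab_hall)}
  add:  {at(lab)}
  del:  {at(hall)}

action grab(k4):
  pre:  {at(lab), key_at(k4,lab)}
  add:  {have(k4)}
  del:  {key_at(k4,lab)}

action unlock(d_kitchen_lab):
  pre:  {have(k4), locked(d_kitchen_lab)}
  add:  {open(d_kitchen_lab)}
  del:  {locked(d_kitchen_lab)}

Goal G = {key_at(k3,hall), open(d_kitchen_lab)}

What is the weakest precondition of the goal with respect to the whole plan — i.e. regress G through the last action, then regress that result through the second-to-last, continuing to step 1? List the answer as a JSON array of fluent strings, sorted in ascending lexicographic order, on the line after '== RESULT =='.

Regress step by step:
  through step 4 (unlock(d_kitchen_lab)): drop {open(d_kitchen_lab)}, keep {key_at(k3,hall)}, require {have(k4), locked(d_kitchen_lab)}
    → {have(k4), key_at(k3,hall), locked(d_kitchen_lab)}
  through step 3 (grab(k4)): drop {have(k4)}, keep {key_at(k3,hall), locked(d_kitchen_lab)}, require {at(lab), key_at(k4,lab)}
    → {at(lab), key_at(k3,hall), key_at(k4,lab), locked(d_kitchen_lab)}
  through step 2 (move(hall,lab)): drop {at(lab)}, keep {key_at(k3,hall), key_at(k4,lab), locked(d_kitchen_lab)}, require {at(hall), open(d_lab_hall)}
    → {at(hall), key_at(k3,hall), key_at(k4,lab), locked(d_kitchen_lab), open(d_lab_hall)}
  through step 1 (move(office,hall)): drop {at(hall)}, keep {key_at(k3,hall), key_at(k4,lab), locked(d_kitchen_lab), open(d_lab_hall)}, require {at(office), open(d_hall_office)}
    → {at(office), key_at(k3,hall), key_at(k4,lab), locked(d_kitchen_lab), open(d_hall_office), open(d_lab_hall)}

== RESULT ==
["at(office)", "key_at(k3,hall)", "key_at(k4,lab)", "locked(d_kitchen_lab)", "open(d_hall_office)", "open(d_lab_hall)"]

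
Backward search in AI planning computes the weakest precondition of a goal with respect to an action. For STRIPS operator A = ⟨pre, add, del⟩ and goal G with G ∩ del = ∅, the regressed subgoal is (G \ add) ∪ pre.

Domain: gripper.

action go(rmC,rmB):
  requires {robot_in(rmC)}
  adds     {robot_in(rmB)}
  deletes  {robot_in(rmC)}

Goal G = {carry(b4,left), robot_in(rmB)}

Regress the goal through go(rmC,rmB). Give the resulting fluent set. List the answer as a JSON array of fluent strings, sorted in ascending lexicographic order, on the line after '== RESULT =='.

Regress:
  G ∩ del = {}  (empty — regression defined)
  G \ add = {carry(b4,left), robot_in(rmB)} \ {robot_in(rmB)} = {carry(b4,left)}
  ∪ pre   = {carry(b4,left)} ∪ {robot_in(rmC)}
          = {carry(b4,left), robot_in(rmC)}

== RESULT ==
["carry(b4,left)", "robot_in(rmC)"]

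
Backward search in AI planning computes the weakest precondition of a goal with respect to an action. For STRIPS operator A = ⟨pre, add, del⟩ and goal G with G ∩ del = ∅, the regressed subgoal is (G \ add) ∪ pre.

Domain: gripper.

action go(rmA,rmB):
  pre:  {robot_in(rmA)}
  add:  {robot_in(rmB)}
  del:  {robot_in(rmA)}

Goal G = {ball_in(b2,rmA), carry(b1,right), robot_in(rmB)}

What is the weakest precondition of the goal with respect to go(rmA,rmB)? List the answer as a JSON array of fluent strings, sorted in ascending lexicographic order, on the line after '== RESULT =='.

Compute (G \ add) ∪ pre:
  G ∩ del = {}  (empty — regression defined)
  G \ add = {ball_in(b2,rmA), carry(b1,right), robot_in(rmB)} \ {robot_in(rmB)} = {ball_in(b2,rmA), carry(b1,right)}
  ∪ pre   = {ball_in(b2,rmA), carry(b1,right)} ∪ {robot_in(rmA)}
          = {ball_in(b2,rmA), carry(b1,right), robot_in(rmA)}

== RESULT ==
["ball_in(b2,rmA)", "carry(b1,right)", "robot_in(rmA)"]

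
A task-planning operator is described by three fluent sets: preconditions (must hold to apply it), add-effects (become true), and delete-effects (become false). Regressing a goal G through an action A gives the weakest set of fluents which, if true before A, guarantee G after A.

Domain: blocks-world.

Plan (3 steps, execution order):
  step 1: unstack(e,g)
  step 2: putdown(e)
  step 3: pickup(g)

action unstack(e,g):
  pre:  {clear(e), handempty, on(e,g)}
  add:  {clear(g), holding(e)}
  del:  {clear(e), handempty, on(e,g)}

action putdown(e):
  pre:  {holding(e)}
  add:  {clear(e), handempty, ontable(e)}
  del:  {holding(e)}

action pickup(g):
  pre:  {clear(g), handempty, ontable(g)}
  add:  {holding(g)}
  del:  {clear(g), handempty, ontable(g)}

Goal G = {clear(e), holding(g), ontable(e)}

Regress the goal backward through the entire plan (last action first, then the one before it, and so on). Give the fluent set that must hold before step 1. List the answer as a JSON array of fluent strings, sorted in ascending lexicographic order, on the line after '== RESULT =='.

Work backward from the goal:
  through step 3 (pickup(g)): drop {holding(g)}, keep {clear(e), ontable(e)}, require {clear(g), handempty, ontable(g)}
    → {clear(e), clear(g), handempty, ontable(e), ontable(g)}
  through step 2 (putdown(e)): drop {clear(e), handempty, ontable(e)}, keep {clear(g), ontable(g)}, require {holding(e)}
    → {clear(g), holding(e), ontable(g)}
  through step 1 (unstack(e,g)): drop {clear(g), holding(e)}, keep {ontable(g)}, require {clear(e), handempty, on(e,g)}
    → {clear(e), handempty, on(e,g), ontable(g)}

== RESULT ==
["clear(e)", "handempty", "on(e,g)", "ontable(g)"]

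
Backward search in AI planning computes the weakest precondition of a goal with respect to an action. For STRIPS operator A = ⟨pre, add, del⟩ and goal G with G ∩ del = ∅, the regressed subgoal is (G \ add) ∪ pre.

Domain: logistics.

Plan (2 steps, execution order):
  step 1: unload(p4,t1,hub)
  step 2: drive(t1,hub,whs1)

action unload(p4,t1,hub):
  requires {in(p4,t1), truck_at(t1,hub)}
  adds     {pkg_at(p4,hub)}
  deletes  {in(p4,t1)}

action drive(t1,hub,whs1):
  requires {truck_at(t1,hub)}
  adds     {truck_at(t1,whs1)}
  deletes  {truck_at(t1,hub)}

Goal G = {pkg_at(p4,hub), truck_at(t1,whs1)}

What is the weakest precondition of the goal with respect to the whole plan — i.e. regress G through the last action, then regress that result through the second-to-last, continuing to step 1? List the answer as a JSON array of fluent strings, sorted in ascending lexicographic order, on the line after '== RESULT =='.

Regress step by step:
  through step 2 (drive(t1,hub,whs1)): drop {truck_at(t1,whs1)}, keep {pkg_at(p4,hub)}, require {truck_at(t1,hub)}
    → {pkg_at(p4,hub), truck_at(t1,hub)}
  through step 1 (unload(p4,t1,hub)): drop {pkg_at(p4,hub)}, keep {truck_at(t1,hub)}, require {in(p4,t1), truck_at(t1,hub)}
    → {in(p4,t1), truck_at(t1,hub)}

== RESULT ==
["in(p4,t1)", "truck_at(t1,hub)"]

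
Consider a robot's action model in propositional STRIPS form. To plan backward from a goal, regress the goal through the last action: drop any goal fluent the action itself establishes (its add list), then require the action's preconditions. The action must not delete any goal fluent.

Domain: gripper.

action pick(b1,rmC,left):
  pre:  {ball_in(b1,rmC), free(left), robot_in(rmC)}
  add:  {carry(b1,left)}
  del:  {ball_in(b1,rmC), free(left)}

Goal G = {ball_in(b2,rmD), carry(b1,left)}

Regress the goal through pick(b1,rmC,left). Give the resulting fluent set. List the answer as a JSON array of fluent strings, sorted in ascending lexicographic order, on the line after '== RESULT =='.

Compute (G \ add) ∪ pre:
  G ∩ del = {}  (empty — regression defined)
  G \ add = {ball_in(b2,rmD), carry(b1,left)} \ {carry(b1,left)} = {ball_in(b2,rmD)}
  ∪ pre   = {ball_in(b2,rmD)} ∪ {ball_in(b1,rmC), free(left), robot_in(rmC)}
          = {ball_in(b1,rmC), ball_in(b2,rmD), free(left), robot_in(rmC)}

== RESULT ==
["ball_in(b1,rmC)", "ball_in(b2,rmD)", "free(left)", "robot_in(rmC)"]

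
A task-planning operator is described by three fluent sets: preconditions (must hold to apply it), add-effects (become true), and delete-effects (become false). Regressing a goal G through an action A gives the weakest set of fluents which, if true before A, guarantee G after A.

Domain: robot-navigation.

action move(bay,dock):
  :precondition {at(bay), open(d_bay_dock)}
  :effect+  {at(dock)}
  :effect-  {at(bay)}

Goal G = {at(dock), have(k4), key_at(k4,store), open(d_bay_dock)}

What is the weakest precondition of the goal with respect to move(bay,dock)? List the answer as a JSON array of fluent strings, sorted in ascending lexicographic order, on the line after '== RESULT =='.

Compute (G \ add) ∪ pre:
  G ∩ del = {}  (empty — regression defined)
  G \ add = {at(dock), have(k4), key_at(k4,store), open(d_bay_dock)} \ {at(dock)} = {have(k4), key_at(k4,store), open(d_bay_dock)}
  ∪ pre   = {have(k4), key_at(k4,store), open(d_bay_dock)} ∪ {at(bay), open(d_bay_dock)}
          = {at(bay), have(k4), key_at(k4,store), open(d_bay_dock)}

== RESULT ==
["at(bay)", "have(k4)", "key_at(k4,store)", "open(d_bay_dock)"]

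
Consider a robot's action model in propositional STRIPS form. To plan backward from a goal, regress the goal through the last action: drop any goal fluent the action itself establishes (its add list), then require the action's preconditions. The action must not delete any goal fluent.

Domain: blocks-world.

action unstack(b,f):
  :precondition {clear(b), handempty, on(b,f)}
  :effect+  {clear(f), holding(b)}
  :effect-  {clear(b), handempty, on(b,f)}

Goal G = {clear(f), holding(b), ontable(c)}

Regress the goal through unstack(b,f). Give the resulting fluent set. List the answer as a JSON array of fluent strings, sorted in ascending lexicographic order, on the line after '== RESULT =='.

Compute (G \ add) ∪ pre:
  G ∩ del = {}  (empty — regression defined)
  G \ add = {clear(f), holding(b), ontable(c)} \ {clear(f), holding(b)} = {ontable(c)}
  ∪ pre   = {ontable(c)} ∪ {clear(b), handempty, on(b,f)}
          = {clear(b), handempty, on(b,f), ontable(c)}

== RESULT ==
["clear(b)", "handempty", "on(b,f)", "ontable(c)"]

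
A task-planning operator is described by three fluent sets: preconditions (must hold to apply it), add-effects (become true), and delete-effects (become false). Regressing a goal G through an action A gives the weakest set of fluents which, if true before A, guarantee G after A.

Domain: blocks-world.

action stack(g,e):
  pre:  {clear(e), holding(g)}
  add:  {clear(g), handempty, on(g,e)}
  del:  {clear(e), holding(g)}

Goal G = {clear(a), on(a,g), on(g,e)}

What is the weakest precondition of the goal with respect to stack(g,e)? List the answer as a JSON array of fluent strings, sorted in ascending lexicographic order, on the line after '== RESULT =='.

Compute (G \ add) ∪ pre:
  G ∩ del = {}  (empty — regression defined)
  G \ add = {clear(a), on(a,g), on(g,e)} \ {clear(g), handempty, on(g,e)} = {clear(a), on(a,g)}
  ∪ pre   = {clear(a), on(a,g)} ∪ {clear(e), holding(g)}
          = {clear(a), clear(e), holding(g), on(a,g)}

== RESULT ==
["clear(a)", "clear(e)", "holding(g)", "on(a,g)"]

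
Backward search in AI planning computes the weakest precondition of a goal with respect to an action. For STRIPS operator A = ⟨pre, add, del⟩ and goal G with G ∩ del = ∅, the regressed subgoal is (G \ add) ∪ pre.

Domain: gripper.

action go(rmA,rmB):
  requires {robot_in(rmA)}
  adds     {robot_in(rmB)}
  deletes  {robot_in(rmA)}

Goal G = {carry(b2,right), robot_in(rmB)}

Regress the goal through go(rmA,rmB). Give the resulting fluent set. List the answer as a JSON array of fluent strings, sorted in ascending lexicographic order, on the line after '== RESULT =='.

Regress:
  G ∩ del = {}  (empty — regression defined)
  G \ add = {carry(b2,right), robot_in(rmB)} \ {robot_in(rmB)} = {carry(b2,right)}
  ∪ pre   = {carry(b2,right)} ∪ {robot_in(rmA)}
          = {carry(b2,right), robot_in(rmA)}

== RESULT ==
["carry(b2,right)", "robot_in(rmA)"]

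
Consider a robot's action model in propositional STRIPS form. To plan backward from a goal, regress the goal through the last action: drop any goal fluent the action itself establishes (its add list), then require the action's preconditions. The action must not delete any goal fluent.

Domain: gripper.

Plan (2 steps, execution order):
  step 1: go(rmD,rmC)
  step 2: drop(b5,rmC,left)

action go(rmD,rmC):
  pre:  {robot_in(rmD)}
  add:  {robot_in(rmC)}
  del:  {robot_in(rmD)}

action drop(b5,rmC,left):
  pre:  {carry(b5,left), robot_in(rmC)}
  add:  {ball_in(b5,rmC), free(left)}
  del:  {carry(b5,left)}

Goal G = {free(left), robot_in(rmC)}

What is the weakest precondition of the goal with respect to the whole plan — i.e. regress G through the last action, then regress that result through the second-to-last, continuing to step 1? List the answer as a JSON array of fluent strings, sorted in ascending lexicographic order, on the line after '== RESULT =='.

Work backward from the goal:
  through step 2 (drop(b5,rmC,left)): drop {free(left)}, keep {robot_in(rmC)}, require {carry(b5,left), robot_in(rmC)}
    → {carry(b5,left), robot_in(rmC)}
  through step 1 (go(rmD,rmC)): drop {robot_in(rmC)}, keep {carry(b5,left)}, require {robot_in(rmD)}
    → {carry(b5,left), robot_in(rmD)}

== RESULT ==
["carry(b5,left)", "robot_in(rmD)"]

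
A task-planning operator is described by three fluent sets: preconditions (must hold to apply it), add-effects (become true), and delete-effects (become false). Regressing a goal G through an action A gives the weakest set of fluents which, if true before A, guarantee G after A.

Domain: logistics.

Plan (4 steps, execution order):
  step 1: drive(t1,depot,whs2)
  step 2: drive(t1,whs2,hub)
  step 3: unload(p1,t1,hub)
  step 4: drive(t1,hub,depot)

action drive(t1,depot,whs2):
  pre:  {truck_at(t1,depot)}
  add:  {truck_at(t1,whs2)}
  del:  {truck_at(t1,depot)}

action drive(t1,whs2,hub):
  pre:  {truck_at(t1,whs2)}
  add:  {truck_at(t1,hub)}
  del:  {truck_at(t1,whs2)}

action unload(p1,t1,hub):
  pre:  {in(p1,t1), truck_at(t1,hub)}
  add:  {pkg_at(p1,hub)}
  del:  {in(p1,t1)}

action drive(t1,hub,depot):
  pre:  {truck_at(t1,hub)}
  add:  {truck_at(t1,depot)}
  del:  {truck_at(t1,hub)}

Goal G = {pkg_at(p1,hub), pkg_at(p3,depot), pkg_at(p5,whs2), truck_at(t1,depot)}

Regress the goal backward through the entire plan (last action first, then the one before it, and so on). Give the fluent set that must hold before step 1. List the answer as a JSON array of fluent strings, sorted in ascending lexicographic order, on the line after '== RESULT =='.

Regress step by step:
  through step 4 (drive(t1,hub,depot)): drop {truck_at(t1,depot)}, keep {pkg_at(p1,hub), pkg_at(p3,depot), pkg_at(p5,whs2)}, require {truck_at(t1,hub)}
    → {pkg_at(p1,hub), pkg_at(p3,depot), pkg_at(p5,whs2), truck_at(t1,hub)}
  through step 3 (unload(p1,t1,hub)): drop {pkg_at(p1,hub)}, keep {pkg_at(p3,depot), pkg_at(p5,whs2), truck_at(t1,hub)}, require {in(p1,t1), truck_at(t1,hub)}
    → {in(p1,t1), pkg_at(p3,depot), pkg_at(p5,whs2), truck_at(t1,hub)}
  through step 2 (drive(t1,whs2,hub)): drop {truck_at(t1,hub)}, keep {in(p1,t1), pkg_at(p3,depot), pkg_at(p5,whs2)}, require {truck_at(t1,whs2)}
    → {in(p1,t1), pkg_at(p3,depot), pkg_at(p5,whs2), truck_at(t1,whs2)}
  through step 1 (drive(t1,depot,whs2)): drop {truck_at(t1,whs2)}, keep {in(p1,t1), pkg_at(p3,depot), pkg_at(p5,whs2)}, require {truck_at(t1,depot)}
    → {in(p1,t1), pkg_at(p3,depot), pkg_at(p5,whs2), truck_at(t1,depot)}

== RESULT ==
["in(p1,t1)", "pkg_at(p3,depot)", "pkg_at(p5,whs2)", "truck_at(t1,depot)"]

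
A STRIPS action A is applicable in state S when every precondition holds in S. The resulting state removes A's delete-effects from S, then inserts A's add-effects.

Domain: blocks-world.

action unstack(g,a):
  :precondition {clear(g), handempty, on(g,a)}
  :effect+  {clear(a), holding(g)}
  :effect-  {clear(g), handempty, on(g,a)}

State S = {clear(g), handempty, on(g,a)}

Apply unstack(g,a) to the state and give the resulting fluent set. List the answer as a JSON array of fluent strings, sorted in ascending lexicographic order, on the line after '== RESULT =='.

Progress:
  pre ⊆ S: {clear(g), handempty, on(g,a)} ⊆ S  — applicable
  S \ del = {}
  ∪ add   = {clear(a), holding(g)}

== RESULT ==
["clear(a)", "holding(g)"]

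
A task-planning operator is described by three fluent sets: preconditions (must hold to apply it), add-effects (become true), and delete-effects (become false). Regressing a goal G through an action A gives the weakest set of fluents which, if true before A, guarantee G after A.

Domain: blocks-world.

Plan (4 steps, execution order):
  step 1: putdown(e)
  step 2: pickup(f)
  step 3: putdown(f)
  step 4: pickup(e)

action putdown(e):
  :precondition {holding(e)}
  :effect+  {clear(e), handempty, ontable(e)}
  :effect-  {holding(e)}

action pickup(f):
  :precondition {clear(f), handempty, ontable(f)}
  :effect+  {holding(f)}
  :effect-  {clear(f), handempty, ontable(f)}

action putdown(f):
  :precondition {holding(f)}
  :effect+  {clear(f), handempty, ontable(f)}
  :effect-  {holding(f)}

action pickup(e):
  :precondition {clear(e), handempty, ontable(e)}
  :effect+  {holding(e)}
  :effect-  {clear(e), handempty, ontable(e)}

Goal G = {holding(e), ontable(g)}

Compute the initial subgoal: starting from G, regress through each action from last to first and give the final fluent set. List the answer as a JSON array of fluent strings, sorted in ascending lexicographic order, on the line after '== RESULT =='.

Regress step by step:
  through step 4 (pickup(e)): drop {holding(e)}, keep {ontable(g)}, require {clear(e), handempty, ontable(e)}
    → {clear(e), handempty, ontable(e), ontable(g)}
  through step 3 (putdown(f)): drop {handempty}, keep {clear(e), ontable(e), ontable(g)}, require {holding(f)}
    → {clear(e), holding(f), ontable(e), ontable(g)}
  through step 2 (pickup(f)): drop {holding(f)}, keep {clear(e), ontable(e), ontable(g)}, require {clear(f), handempty, ontable(f)}
    → {clear(e), clear(f), handempty, ontable(e), ontable(f), ontable(g)}
  through step 1 (putdown(e)): drop {clear(e), handempty, ontable(e)}, keep {clear(f), ontable(f), ontable(g)}, require {holding(e)}
    → {clear(f), holding(e), ontable(f), ontable(g)}

== RESULT ==
["clear(f)", "holding(e)", "ontable(f)", "ontable(g)"]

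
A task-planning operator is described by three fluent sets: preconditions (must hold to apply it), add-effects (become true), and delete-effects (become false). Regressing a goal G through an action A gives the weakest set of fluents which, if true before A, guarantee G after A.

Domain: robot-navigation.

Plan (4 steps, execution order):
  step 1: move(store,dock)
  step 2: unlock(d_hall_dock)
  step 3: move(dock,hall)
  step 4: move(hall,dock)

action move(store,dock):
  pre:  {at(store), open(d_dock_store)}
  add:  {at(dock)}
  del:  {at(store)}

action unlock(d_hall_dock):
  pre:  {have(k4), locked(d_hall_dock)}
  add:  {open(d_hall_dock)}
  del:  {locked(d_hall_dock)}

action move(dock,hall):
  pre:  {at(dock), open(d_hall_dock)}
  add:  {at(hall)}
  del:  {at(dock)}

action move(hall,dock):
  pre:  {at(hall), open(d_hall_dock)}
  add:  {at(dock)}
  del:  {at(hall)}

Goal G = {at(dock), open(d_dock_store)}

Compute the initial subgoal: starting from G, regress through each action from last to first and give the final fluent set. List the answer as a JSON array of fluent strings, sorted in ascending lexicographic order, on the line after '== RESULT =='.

Regress step by step:
  through step 4 (move(hall,dock)): drop {at(dock)}, keep {open(d_dock_store)}, require {at(hall), open(d_hall_dock)}
    → {at(hall), open(d_dock_store), open(d_hall_dock)}
  through step 3 (move(dock,hall)): drop {at(hall)}, keep {open(d_dock_store), open(d_hall_dock)}, require {at(dock), open(d_hall_dock)}
    → {at(dock), open(d_dock_store), open(d_hall_dock)}
  through step 2 (unlock(d_hall_dock)): drop {open(d_hall_dock)}, keep {at(dock), open(d_dock_store)}, require {have(k4), locked(d_hall_dock)}
    → {at(dock), have(k4), locked(d_hall_dock), open(d_dock_store)}
  through step 1 (move(store,dock)): drop {at(dock)}, keep {have(k4), locked(d_hall_dock), open(d_dock_store)}, require {at(store), open(d_dock_store)}
    → {at(store), have(k4), locked(d_hall_dock), open(d_dock_store)}

== RESULT ==
["at(store)", "have(k4)", "locked(d_hall_dock)", "open(d_dock_store)"]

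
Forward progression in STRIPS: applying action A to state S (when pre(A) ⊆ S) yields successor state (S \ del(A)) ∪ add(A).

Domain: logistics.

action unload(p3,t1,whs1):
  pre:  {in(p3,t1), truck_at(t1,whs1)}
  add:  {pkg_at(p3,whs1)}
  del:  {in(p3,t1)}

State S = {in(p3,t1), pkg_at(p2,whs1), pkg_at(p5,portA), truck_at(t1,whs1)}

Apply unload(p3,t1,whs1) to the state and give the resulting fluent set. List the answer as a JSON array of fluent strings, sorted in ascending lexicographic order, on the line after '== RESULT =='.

Compute (S \ del) ∪ add:
  pre ⊆ S: {in(p3,t1), truck_at(t1,whs1)} ⊆ S  — applicable
  S \ del = {pkg_at(p2,whs1), pkg_at(p5,portA), truck_at(t1,whs1)}
  ∪ add   = {pkg_at(p2,whs1), pkg_at(p3,whs1), pkg_at(p5,portA), truck_at(t1,whs1)}

== RESULT ==
["pkg_at(p2,whs1)", "pkg_at(p3,whs1)", "pkg_at(p5,portA)", "truck_at(t1,whs1)"]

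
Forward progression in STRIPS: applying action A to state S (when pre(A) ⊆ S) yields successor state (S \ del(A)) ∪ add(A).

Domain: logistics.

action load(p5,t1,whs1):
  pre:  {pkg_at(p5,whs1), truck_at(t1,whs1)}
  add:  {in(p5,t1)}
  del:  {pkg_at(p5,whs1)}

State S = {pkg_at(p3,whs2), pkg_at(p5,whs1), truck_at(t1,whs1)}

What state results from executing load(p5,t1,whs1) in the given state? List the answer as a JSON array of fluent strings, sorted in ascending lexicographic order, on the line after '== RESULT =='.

Progress:
  pre ⊆ S: {pkg_at(p5,whs1), truck_at(t1,whs1)} ⊆ S  — applicable
  S \ del = {pkg_at(p3,whs2), truck_at(t1,whs1)}
  ∪ add   = {in(p5,t1), pkg_at(p3,whs2), truck_at(t1,whs1)}

== RESULT ==
["in(p5,t1)", "pkg_at(p3,whs2)", "truck_at(t1,whs1)"]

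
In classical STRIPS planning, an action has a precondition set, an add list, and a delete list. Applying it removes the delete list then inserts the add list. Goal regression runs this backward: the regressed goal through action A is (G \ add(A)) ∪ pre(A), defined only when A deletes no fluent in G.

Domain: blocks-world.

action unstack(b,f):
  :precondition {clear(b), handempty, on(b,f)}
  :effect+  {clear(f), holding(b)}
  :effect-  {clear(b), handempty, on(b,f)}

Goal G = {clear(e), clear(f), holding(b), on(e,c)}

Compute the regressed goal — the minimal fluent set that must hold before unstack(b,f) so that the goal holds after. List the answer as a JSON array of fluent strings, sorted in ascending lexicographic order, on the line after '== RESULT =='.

Regress:
  G ∩ del = {}  (empty — regression defined)
  G \ add = {clear(e), clear(f), holding(b), on(e,c)} \ {clear(f), holding(b)} = {clear(e), on(e,c)}
  ∪ pre   = {clear(e), on(e,c)} ∪ {clear(b), handempty, on(b,f)}
          = {clear(b), clear(e), handempty, on(b,f), on(e,c)}

== RESULT ==
["clear(b)", "clear(e)", "handempty", "on(b,f)", "on(e,c)"]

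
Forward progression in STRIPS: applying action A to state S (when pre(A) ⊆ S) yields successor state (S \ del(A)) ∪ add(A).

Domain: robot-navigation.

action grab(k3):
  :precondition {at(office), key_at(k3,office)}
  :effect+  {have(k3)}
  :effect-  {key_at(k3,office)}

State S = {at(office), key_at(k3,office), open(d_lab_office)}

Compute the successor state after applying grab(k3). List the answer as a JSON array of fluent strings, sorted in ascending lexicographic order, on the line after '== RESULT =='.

Compute (S \ del) ∪ add:
  pre ⊆ S: {at(office), key_at(k3,office)} ⊆ S  — applicable
  S \ del = {at(office), open(d_lab_office)}
  ∪ add   = {at(office), have(k3), open(d_lab_office)}

== RESULT ==
["at(office)", "have(k3)", "open(d_lab_office)"]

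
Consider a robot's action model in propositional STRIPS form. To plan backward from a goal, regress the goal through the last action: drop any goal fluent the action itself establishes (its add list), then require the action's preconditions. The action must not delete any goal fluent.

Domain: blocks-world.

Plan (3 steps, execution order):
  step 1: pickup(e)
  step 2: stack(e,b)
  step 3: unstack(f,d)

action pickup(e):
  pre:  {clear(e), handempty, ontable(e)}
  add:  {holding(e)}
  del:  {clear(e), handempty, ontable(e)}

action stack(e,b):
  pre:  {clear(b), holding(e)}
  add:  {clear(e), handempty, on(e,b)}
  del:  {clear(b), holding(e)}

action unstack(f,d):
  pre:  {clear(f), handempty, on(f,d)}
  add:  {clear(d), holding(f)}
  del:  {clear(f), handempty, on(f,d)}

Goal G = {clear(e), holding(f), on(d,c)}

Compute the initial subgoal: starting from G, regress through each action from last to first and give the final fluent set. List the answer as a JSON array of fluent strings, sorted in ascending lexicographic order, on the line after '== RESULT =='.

Regress step by step:
  through step 3 (unstack(f,d)): drop {holding(f)}, keep {clear(e), on(d,c)}, require {clear(f), handempty, on(f,d)}
    → {clear(e), clear(f), handempty, on(d,c), on(f,d)}
  through step 2 (stack(e,b)): drop {clear(e), handempty}, keep {clear(f), on(d,c), on(f,d)}, require {clear(b), holding(e)}
    → {clear(b), clear(f), holding(e), on(d,c), on(f,d)}
  through step 1 (pickup(e)): drop {holding(e)}, keep {clear(b), clear(f), on(d,c), on(f,d)}, require {clear(e), handempty, ontable(e)}
    → {clear(b), clear(e), clear(f), handempty, on(d,c), on(f,d), ontable(e)}

== RESULT ==
["clear(b)", "clear(e)", "clear(f)", "handempty", "on(d,c)", "on(f,d)", "ontable(e)"]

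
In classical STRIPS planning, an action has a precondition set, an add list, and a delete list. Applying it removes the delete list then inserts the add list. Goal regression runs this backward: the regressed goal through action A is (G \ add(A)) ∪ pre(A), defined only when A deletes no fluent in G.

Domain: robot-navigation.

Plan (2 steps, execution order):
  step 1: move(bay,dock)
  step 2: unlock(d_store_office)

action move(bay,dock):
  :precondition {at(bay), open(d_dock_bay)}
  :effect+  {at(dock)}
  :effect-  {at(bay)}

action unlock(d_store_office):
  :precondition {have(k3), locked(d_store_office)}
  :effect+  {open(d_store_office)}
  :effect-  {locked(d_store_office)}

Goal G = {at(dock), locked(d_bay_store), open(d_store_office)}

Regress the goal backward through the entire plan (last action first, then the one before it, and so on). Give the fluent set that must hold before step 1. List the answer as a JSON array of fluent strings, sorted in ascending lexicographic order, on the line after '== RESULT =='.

Work backward from the goal:
  through step 2 (unlock(d_store_office)): drop {open(d_store_office)}, keep {at(dock), locked(d_bay_store)}, require {have(k3), locked(d_store_office)}
    → {at(dock), have(k3), locked(d_bay_store), locked(d_store_office)}
  through step 1 (move(bay,dock)): drop {at(dock)}, keep {have(k3), locked(d_bay_store), locked(d_store_office)}, require {at(bay), open(d_dock_bay)}
    → {at(bay), have(k3), locked(d_bay_store), locked(d_store_office), open(d_dock_bay)}

== RESULT ==
["at(bay)", "have(k3)", "locked(d_bay_store)", "locked(d_store_office)", "open(d_dock_bay)"]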